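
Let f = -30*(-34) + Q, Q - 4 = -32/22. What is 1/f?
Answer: 11/11248 ≈ 0.00097795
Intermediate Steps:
Q = 28/11 (Q = 4 - 32/22 = 4 - 32*1/22 = 4 - 16/11 = 28/11 ≈ 2.5455)
f = 11248/11 (f = -30*(-34) + 28/11 = 1020 + 28/11 = 11248/11 ≈ 1022.5)
1/f = 1/(11248/11) = 11/11248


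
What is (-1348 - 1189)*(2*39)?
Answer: -197886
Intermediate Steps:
(-1348 - 1189)*(2*39) = -2537*78 = -197886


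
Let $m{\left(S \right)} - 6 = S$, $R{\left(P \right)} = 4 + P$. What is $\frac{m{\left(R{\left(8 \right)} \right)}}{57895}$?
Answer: $\frac{18}{57895} \approx 0.00031091$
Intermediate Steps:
$m{\left(S \right)} = 6 + S$
$\frac{m{\left(R{\left(8 \right)} \right)}}{57895} = \frac{6 + \left(4 + 8\right)}{57895} = \left(6 + 12\right) \frac{1}{57895} = 18 \cdot \frac{1}{57895} = \frac{18}{57895}$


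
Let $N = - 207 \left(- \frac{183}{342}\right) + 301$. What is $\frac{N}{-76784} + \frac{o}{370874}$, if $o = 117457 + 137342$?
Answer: $\frac{368823709165}{541066595104} \approx 0.68166$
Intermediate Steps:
$o = 254799$
$N = \frac{15647}{38}$ ($N = - 207 \left(\left(-183\right) \frac{1}{342}\right) + 301 = \left(-207\right) \left(- \frac{61}{114}\right) + 301 = \frac{4209}{38} + 301 = \frac{15647}{38} \approx 411.76$)
$\frac{N}{-76784} + \frac{o}{370874} = \frac{15647}{38 \left(-76784\right)} + \frac{254799}{370874} = \frac{15647}{38} \left(- \frac{1}{76784}\right) + 254799 \cdot \frac{1}{370874} = - \frac{15647}{2917792} + \frac{254799}{370874} = \frac{368823709165}{541066595104}$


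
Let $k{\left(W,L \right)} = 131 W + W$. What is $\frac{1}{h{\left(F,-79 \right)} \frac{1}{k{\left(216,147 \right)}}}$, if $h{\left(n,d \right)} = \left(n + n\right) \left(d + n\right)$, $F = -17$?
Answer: $\frac{297}{34} \approx 8.7353$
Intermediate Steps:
$k{\left(W,L \right)} = 132 W$
$h{\left(n,d \right)} = 2 n \left(d + n\right)$
$\frac{1}{h{\left(F,-79 \right)} \frac{1}{k{\left(216,147 \right)}}} = \frac{1}{2 \left(-17\right) \left(-79 - 17\right) \frac{1}{132 \cdot 216}} = \frac{1}{2 \left(-17\right) \left(-96\right) \frac{1}{28512}} = \frac{1}{3264 \cdot \frac{1}{28512}} = \frac{1}{\frac{34}{297}} = \frac{297}{34}$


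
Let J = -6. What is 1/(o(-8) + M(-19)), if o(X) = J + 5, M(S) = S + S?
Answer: -1/39 ≈ -0.025641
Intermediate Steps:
M(S) = 2*S
o(X) = -1 (o(X) = -6 + 5 = -1)
1/(o(-8) + M(-19)) = 1/(-1 + 2*(-19)) = 1/(-1 - 38) = 1/(-39) = -1/39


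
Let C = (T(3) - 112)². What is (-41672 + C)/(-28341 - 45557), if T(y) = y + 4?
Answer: 30647/73898 ≈ 0.41472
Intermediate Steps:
T(y) = 4 + y
C = 11025 (C = ((4 + 3) - 112)² = (7 - 112)² = (-105)² = 11025)
(-41672 + C)/(-28341 - 45557) = (-41672 + 11025)/(-28341 - 45557) = -30647/(-73898) = -30647*(-1/73898) = 30647/73898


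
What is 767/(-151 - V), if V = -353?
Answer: 767/202 ≈ 3.7970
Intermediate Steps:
767/(-151 - V) = 767/(-151 - 1*(-353)) = 767/(-151 + 353) = 767/202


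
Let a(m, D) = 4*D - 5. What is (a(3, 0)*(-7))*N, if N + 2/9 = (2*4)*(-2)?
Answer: -5110/9 ≈ -567.78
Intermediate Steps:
N = -146/9 (N = -2/9 + (2*4)*(-2) = -2/9 + 8*(-2) = -2/9 - 16 = -146/9 ≈ -16.222)
a(m, D) = -5 + 4*D
(a(3, 0)*(-7))*N = ((-5 + 4*0)*(-7))*(-146/9) = ((-5 + 0)*(-7))*(-146/9) = -5*(-7)*(-146/9) = 35*(-146/9) = -5110/9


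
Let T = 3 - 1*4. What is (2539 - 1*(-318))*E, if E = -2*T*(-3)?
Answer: -17142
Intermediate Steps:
T = -1 (T = 3 - 4 = -1)
E = -6 (E = -2*(-1)*(-3) = 2*(-3) = -6)
(2539 - 1*(-318))*E = (2539 - 1*(-318))*(-6) = (2539 + 318)*(-6) = 2857*(-6) = -17142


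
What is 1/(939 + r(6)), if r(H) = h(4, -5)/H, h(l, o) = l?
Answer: 3/2819 ≈ 0.0010642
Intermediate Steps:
r(H) = 4/H
1/(939 + r(6)) = 1/(939 + 4/6) = 1/(939 + 4*(1/6)) = 1/(939 + 2/3) = 1/(2819/3) = 3/2819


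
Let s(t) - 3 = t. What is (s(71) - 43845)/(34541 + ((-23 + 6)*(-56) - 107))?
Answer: -3367/2722 ≈ -1.2370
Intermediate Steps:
s(t) = 3 + t
(s(71) - 43845)/(34541 + ((-23 + 6)*(-56) - 107)) = ((3 + 71) - 43845)/(34541 + ((-23 + 6)*(-56) - 107)) = (74 - 43845)/(34541 + (-17*(-56) - 107)) = -43771/(34541 + (952 - 107)) = -43771/(34541 + 845) = -43771/35386 = -43771*1/35386 = -3367/2722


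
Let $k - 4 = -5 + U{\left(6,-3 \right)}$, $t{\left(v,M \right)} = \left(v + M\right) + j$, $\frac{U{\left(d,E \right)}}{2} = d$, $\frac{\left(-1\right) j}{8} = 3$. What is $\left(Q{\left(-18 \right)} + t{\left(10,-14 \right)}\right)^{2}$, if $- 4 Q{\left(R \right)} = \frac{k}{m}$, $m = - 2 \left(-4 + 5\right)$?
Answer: $\frac{45369}{64} \approx 708.89$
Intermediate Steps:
$j = -24$ ($j = \left(-8\right) 3 = -24$)
$U{\left(d,E \right)} = 2 d$
$t{\left(v,M \right)} = -24 + M + v$ ($t{\left(v,M \right)} = \left(v + M\right) - 24 = \left(M + v\right) - 24 = -24 + M + v$)
$k = 11$ ($k = 4 + \left(-5 + 2 \cdot 6\right) = 4 + \left(-5 + 12\right) = 4 + 7 = 11$)
$m = -2$ ($m = \left(-2\right) 1 = -2$)
$Q{\left(R \right)} = \frac{11}{8}$ ($Q{\left(R \right)} = - \frac{11 \frac{1}{-2}}{4} = - \frac{11 \left(- \frac{1}{2}\right)}{4} = \left(- \frac{1}{4}\right) \left(- \frac{11}{2}\right) = \frac{11}{8}$)
$\left(Q{\left(-18 \right)} + t{\left(10,-14 \right)}\right)^{2} = \left(\frac{11}{8} - 28\right)^{2} = \left(- \frac{213}{8}\right)^{2} = \frac{45369}{64}$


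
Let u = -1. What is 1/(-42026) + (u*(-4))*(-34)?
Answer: -5715537/42026 ≈ -136.00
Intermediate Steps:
1/(-42026) + (u*(-4))*(-34) = 1/(-42026) - 1*(-4)*(-34) = -1/42026 + 4*(-34) = -1/42026 - 136 = -5715537/42026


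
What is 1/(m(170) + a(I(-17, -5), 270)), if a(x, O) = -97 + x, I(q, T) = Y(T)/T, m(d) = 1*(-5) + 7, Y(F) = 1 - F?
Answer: -5/481 ≈ -0.010395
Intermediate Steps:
m(d) = 2 (m(d) = -5 + 7 = 2)
I(q, T) = (1 - T)/T
1/(m(170) + a(I(-17, -5), 270)) = 1/(2 + (-97 + (1 - 1*(-5))/(-5))) = 1/(2 + (-97 - (1 + 5)/5)) = 1/(2 + (-97 - ⅕*6)) = 1/(2 + (-97 - 6/5)) = 1/(2 - 491/5) = 1/(-481/5) = -5/481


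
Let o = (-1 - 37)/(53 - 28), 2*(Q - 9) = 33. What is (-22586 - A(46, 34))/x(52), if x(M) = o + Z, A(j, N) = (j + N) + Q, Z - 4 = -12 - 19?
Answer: 1134575/1426 ≈ 795.63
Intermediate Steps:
Q = 51/2 (Q = 9 + (½)*33 = 9 + 33/2 = 51/2 ≈ 25.500)
Z = -27 (Z = 4 + (-12 - 19) = 4 - 31 = -27)
o = -38/25 ≈ -1.5200
A(j, N) = 51/2 + N + j (A(j, N) = (j + N) + 51/2 = (N + j) + 51/2 = 51/2 + N + j)
x(M) = -713/25 (x(M) = -38/25 - 27 = -713/25)
(-22586 - A(46, 34))/x(52) = (-22586 - (51/2 + 34 + 46))/(-713/25) = (-22586 - 1*211/2)*(-25/713) = (-22586 - 211/2)*(-25/713) = -45383/2*(-25/713) = 1134575/1426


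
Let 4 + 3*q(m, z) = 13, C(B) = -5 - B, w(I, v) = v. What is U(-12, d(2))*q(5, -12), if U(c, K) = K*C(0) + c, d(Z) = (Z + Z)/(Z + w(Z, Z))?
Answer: -51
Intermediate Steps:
d(Z) = 1 (d(Z) = (Z + Z)/(Z + Z) = (2*Z)/((2*Z)) = (2*Z)*(1/(2*Z)) = 1)
q(m, z) = 3 (q(m, z) = -4/3 + (1/3)*13 = -4/3 + 13/3 = 3)
U(c, K) = c - 5*K (U(c, K) = K*(-5 - 1*0) + c = K*(-5 + 0) + c = K*(-5) + c = -5*K + c = c - 5*K)
U(-12, d(2))*q(5, -12) = (-12 - 5*1)*3 = (-12 - 5)*3 = -17*3 = -51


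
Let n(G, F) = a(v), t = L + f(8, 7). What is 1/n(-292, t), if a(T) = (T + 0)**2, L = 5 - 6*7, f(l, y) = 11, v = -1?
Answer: 1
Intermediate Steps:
L = -37 (L = 5 - 42 = -37)
t = -26 (t = -37 + 11 = -26)
a(T) = T**2
n(G, F) = 1 (n(G, F) = (-1)**2 = 1)
1/n(-292, t) = 1/1 = 1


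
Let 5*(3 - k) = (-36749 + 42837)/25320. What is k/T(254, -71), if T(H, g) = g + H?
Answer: 46714/2895975 ≈ 0.016131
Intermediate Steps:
T(H, g) = H + g
k = 46714/15825 (k = 3 - (-36749 + 42837)/(5*25320) = 3 - 6088/(5*25320) = 3 - ⅕*761/3165 = 3 - 761/15825 = 46714/15825 ≈ 2.9519)
k/T(254, -71) = 46714/(15825*(254 - 71)) = (46714/15825)/183 = (46714/15825)*(1/183) = 46714/2895975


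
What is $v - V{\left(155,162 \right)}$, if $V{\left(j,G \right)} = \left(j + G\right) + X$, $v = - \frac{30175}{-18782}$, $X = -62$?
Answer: $- \frac{4759235}{18782} \approx -253.39$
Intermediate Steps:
$v = \frac{30175}{18782}$ ($v = \left(-30175\right) \left(- \frac{1}{18782}\right) = \frac{30175}{18782} \approx 1.6066$)
$V{\left(j,G \right)} = -62 + G + j$ ($V{\left(j,G \right)} = \left(j + G\right) - 62 = \left(G + j\right) - 62 = -62 + G + j$)
$v - V{\left(155,162 \right)} = \frac{30175}{18782} - \left(-62 + 162 + 155\right) = \frac{30175}{18782} - 255 = - \frac{4759235}{18782}$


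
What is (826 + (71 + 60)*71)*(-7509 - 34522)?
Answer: -425647937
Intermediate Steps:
(826 + (71 + 60)*71)*(-7509 - 34522) = (826 + 131*71)*(-42031) = (826 + 9301)*(-42031) = 10127*(-42031) = -425647937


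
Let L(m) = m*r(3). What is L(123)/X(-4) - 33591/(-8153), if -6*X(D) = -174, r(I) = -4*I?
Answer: -11059689/236437 ≈ -46.776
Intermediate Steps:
X(D) = 29 (X(D) = -⅙*(-174) = 29)
L(m) = -12*m (L(m) = m*(-4*3) = m*(-12) = -12*m)
L(123)/X(-4) - 33591/(-8153) = -12*123/29 - 33591/(-8153) = -1476*1/29 - 33591*(-1/8153) = -1476/29 + 33591/8153 = -11059689/236437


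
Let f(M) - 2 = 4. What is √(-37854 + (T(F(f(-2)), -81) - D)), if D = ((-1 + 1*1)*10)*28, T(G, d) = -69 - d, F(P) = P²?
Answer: I*√37842 ≈ 194.53*I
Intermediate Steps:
f(M) = 6 (f(M) = 2 + 4 = 6)
D = 0 (D = ((-1 + 1)*10)*28 = (0*10)*28 = 0*28 = 0)
√(-37854 + (T(F(f(-2)), -81) - D)) = √(-37854 + ((-69 - 1*(-81)) - 1*0)) = √(-37854 + ((-69 + 81) + 0)) = √(-37854 + (12 + 0)) = √(-37854 + 12) = √(-37842) = I*√37842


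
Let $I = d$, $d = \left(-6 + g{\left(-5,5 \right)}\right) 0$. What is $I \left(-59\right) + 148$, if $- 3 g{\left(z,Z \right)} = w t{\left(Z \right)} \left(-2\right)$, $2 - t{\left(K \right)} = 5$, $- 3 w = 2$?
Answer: $148$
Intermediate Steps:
$w = - \frac{2}{3}$ ($w = \left(- \frac{1}{3}\right) 2 = - \frac{2}{3} \approx -0.66667$)
$t{\left(K \right)} = -3$ ($t{\left(K \right)} = 2 - 5 = -3$)
$g{\left(z,Z \right)} = \frac{4}{3}$ ($g{\left(z,Z \right)} = - \frac{\left(- \frac{2}{3}\right) \left(-3\right) \left(-2\right)}{3} = - \frac{2 \left(-2\right)}{3} = \left(- \frac{1}{3}\right) \left(-4\right) = \frac{4}{3}$)
$d = 0$ ($d = \left(-6 + \frac{4}{3}\right) 0 = \left(- \frac{14}{3}\right) 0 = 0$)
$I = 0$
$I \left(-59\right) + 148 = 0 \left(-59\right) + 148 = 0 + 148 = 148$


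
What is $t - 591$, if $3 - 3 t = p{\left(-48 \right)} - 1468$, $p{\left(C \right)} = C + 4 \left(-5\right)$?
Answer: $-78$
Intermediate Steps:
$p{\left(C \right)} = -20 + C$ ($p{\left(C \right)} = C - 20 = -20 + C$)
$t = 513$ ($t = 1 - \frac{\left(-20 - 48\right) - 1468}{3} = 1 - \frac{-68 - 1468}{3} = 1 - -512 = 1 + 512 = 513$)
$t - 591 = 513 - 591 = -78$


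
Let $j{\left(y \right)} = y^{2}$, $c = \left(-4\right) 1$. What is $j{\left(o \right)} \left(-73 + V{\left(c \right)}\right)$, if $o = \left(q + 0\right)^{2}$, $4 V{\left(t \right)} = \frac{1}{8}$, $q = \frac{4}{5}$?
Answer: $- \frac{3736}{125} \approx -29.888$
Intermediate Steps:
$q = \frac{4}{5}$ ($q = 4 \cdot \frac{1}{5} = \frac{4}{5} \approx 0.8$)
$c = -4$
$V{\left(t \right)} = \frac{1}{32}$ ($V{\left(t \right)} = \frac{1}{4 \cdot 8} = \frac{1}{4} \cdot \frac{1}{8} = \frac{1}{32}$)
$o = \frac{16}{25}$ ($o = \left(\frac{4}{5} + 0\right)^{2} = \left(\frac{4}{5}\right)^{2} = \frac{16}{25} \approx 0.64$)
$j{\left(o \right)} \left(-73 + V{\left(c \right)}\right) = \left(\frac{16}{25}\right)^{2} \left(-73 + \frac{1}{32}\right) = \frac{256}{625} \left(- \frac{2335}{32}\right) = - \frac{3736}{125}$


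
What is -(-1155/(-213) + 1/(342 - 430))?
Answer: -33809/6248 ≈ -5.4112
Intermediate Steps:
-(-1155/(-213) + 1/(342 - 430)) = -(-1155*(-1)/213 + 1/(-88)) = -(-3*(-385/213) - 1/88) = -(385/71 - 1/88) = -1*33809/6248 = -33809/6248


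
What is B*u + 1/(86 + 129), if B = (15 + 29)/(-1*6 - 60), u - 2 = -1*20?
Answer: 2581/215 ≈ 12.005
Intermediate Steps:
u = -18 (u = 2 - 1*20 = 2 - 20 = -18)
B = -⅔ (B = 44/(-6 - 60) = 44/(-66) = 44*(-1/66) = -⅔ ≈ -0.66667)
B*u + 1/(86 + 129) = -⅔*(-18) + 1/(86 + 129) = 12 + 1/215 = 2581/215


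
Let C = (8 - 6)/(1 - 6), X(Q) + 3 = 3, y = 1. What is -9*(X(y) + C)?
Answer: 18/5 ≈ 3.6000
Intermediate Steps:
X(Q) = 0 (X(Q) = -3 + 3 = 0)
C = -⅖ (C = 2/(-5) = 2*(-⅕) = -⅖ ≈ -0.40000)
-9*(X(y) + C) = -9*(0 - ⅖) = -9*(-⅖) = 18/5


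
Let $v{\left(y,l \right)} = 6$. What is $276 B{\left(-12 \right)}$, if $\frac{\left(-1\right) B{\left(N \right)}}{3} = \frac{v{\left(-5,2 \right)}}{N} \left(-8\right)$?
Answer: $-3312$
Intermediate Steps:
$B{\left(N \right)} = \frac{144}{N}$ ($B{\left(N \right)} = - 3 \frac{6}{N} \left(-8\right) = - 3 \left(- \frac{48}{N}\right) = \frac{144}{N}$)
$276 B{\left(-12 \right)} = 276 \frac{144}{-12} = 276 \cdot 144 \left(- \frac{1}{12}\right) = 276 \left(-12\right) = -3312$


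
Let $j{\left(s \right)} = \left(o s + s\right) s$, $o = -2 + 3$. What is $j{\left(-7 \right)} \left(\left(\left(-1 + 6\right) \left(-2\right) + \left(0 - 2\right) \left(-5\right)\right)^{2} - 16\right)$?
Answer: $-1568$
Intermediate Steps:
$o = 1$
$j{\left(s \right)} = 2 s^{2}$ ($j{\left(s \right)} = \left(1 s + s\right) s = \left(s + s\right) s = 2 s s = 2 s^{2}$)
$j{\left(-7 \right)} \left(\left(\left(-1 + 6\right) \left(-2\right) + \left(0 - 2\right) \left(-5\right)\right)^{2} - 16\right) = 2 \left(-7\right)^{2} \left(\left(\left(-1 + 6\right) \left(-2\right) + \left(0 - 2\right) \left(-5\right)\right)^{2} - 16\right) = 2 \cdot 49 \left(\left(5 \left(-2\right) - -10\right)^{2} - 16\right) = 98 \left(\left(-10 + 10\right)^{2} - 16\right) = 98 \left(0^{2} - 16\right) = 98 \left(0 - 16\right) = 98 \left(-16\right) = -1568$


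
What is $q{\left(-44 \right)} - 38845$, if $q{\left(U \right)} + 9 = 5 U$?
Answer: $-39074$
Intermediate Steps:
$q{\left(U \right)} = -9 + 5 U$
$q{\left(-44 \right)} - 38845 = \left(-9 + 5 \left(-44\right)\right) - 38845 = \left(-9 - 220\right) - 38845 = -229 - 38845 = -39074$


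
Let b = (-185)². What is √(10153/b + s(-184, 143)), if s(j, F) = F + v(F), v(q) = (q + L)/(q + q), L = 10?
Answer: √402652030638/52910 ≈ 11.993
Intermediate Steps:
v(q) = (10 + q)/(2*q) (v(q) = (q + 10)/(q + q) = (10 + q)/((2*q)) = (10 + q)*(1/(2*q)) = (10 + q)/(2*q))
b = 34225
s(j, F) = F + (10 + F)/(2*F)
√(10153/b + s(-184, 143)) = √(10153/34225 + (½ + 143 + 5/143)) = √(10153/34225 + 41051/286) = √(1407874233/9788350) = √402652030638/52910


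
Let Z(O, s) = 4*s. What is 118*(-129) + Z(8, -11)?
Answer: -15266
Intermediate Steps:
118*(-129) + Z(8, -11) = 118*(-129) + 4*(-11) = -15222 - 44 = -15266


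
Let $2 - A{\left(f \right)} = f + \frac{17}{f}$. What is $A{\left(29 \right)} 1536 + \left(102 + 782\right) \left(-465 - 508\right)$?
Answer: $- \frac{26172628}{29} \approx -9.025 \cdot 10^{5}$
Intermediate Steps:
$A{\left(f \right)} = 2 - f - \frac{17}{f}$ ($A{\left(f \right)} = 2 - \left(f + \frac{17}{f}\right) = 2 - f - \frac{17}{f}$)
$A{\left(29 \right)} 1536 + \left(102 + 782\right) \left(-465 - 508\right) = \left(2 - 29 - \frac{17}{29}\right) 1536 + \left(102 + 782\right) \left(-465 - 508\right) = \left(2 - 29 - \frac{17}{29}\right) 1536 + 884 \left(-973\right) = \left(2 - 29 - \frac{17}{29}\right) 1536 - 860132 = \left(- \frac{800}{29}\right) 1536 - 860132 = - \frac{1228800}{29} - 860132 = - \frac{26172628}{29}$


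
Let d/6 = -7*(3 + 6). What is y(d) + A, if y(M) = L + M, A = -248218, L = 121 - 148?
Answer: -248623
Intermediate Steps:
L = -27
d = -378 (d = 6*(-7*(3 + 6)) = 6*(-7*9) = 6*(-63) = -378)
y(M) = -27 + M
y(d) + A = (-27 - 378) - 248218 = -405 - 248218 = -248623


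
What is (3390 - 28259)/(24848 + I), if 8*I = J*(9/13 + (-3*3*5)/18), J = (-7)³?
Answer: -5172752/5184505 ≈ -0.99773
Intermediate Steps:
J = -343
I = 16121/208 (I = (-343*(9/13 + (-3*3*5)/18))/8 = (-343*(9*(1/13) - 9*5*(1/18)))/8 = (-343*(9/13 - 45*1/18))/8 = (-343*(9/13 - 5/2))/8 = (-343*(-47/26))/8 = (⅛)*(16121/26) = 16121/208 ≈ 77.505)
(3390 - 28259)/(24848 + I) = (3390 - 28259)/(24848 + 16121/208) = -24869/5184505/208 = -24869*208/5184505 = -5172752/5184505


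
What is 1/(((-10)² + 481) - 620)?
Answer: -1/39 ≈ -0.025641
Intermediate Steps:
1/(((-10)² + 481) - 620) = 1/((100 + 481) - 620) = 1/(581 - 620) = 1/(-39) = -1/39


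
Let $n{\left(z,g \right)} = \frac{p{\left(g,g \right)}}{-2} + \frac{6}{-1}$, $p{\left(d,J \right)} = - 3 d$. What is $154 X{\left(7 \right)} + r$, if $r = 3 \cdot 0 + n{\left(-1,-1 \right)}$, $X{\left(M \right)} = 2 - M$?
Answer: $- \frac{1555}{2} \approx -777.5$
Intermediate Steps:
$n{\left(z,g \right)} = -6 + \frac{3 g}{2}$ ($n{\left(z,g \right)} = \frac{\left(-3\right) g}{-2} + \frac{6}{-1} = - 3 g \left(- \frac{1}{2}\right) + 6 \left(-1\right) = \frac{3 g}{2} - 6 = -6 + \frac{3 g}{2}$)
$r = - \frac{15}{2}$ ($r = 3 \cdot 0 + \left(-6 + \frac{3}{2} \left(-1\right)\right) = 0 - \frac{15}{2} = - \frac{15}{2} \approx -7.5$)
$154 X{\left(7 \right)} + r = 154 \left(2 - 7\right) - \frac{15}{2} = 154 \left(-5\right) - \frac{15}{2} = -770 - \frac{15}{2} = - \frac{1555}{2}$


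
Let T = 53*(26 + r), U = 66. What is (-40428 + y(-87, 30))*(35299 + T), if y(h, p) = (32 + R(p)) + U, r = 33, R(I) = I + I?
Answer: -1547415020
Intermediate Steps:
R(I) = 2*I
y(h, p) = 98 + 2*p (y(h, p) = (32 + 2*p) + 66 = 98 + 2*p)
T = 3127 (T = 53*(26 + 33) = 53*59 = 3127)
(-40428 + y(-87, 30))*(35299 + T) = (-40428 + (98 + 2*30))*(35299 + 3127) = (-40428 + (98 + 60))*38426 = (-40428 + 158)*38426 = -40270*38426 = -1547415020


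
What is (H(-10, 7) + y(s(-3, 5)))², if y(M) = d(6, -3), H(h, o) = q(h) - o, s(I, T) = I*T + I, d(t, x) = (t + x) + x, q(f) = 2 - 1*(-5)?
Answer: 0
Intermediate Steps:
q(f) = 7 (q(f) = 2 + 5 = 7)
d(t, x) = t + 2*x
s(I, T) = I + I*T
H(h, o) = 7 - o
y(M) = 0 (y(M) = 6 + 2*(-3) = 6 - 6 = 0)
(H(-10, 7) + y(s(-3, 5)))² = ((7 - 1*7) + 0)² = ((7 - 7) + 0)² = (0 + 0)² = 0² = 0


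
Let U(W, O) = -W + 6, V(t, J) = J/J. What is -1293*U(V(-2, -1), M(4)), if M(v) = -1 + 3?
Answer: -6465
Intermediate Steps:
V(t, J) = 1
M(v) = 2
U(W, O) = 6 - W
-1293*U(V(-2, -1), M(4)) = -1293*(6 - 1*1) = -1293*(6 - 1) = -1293*5 = -6465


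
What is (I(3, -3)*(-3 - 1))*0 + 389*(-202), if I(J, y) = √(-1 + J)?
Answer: -78578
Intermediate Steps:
(I(3, -3)*(-3 - 1))*0 + 389*(-202) = (√(-1 + 3)*(-3 - 1))*0 + 389*(-202) = (√2*(-4))*0 - 78578 = -4*√2*0 - 78578 = 0 - 78578 = -78578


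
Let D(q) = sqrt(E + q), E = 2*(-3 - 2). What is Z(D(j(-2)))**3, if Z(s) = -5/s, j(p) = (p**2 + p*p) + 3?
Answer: -125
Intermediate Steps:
E = -10 (E = 2*(-5) = -10)
j(p) = 3 + 2*p**2 (j(p) = (p**2 + p**2) + 3 = 2*p**2 + 3 = 3 + 2*p**2)
D(q) = sqrt(-10 + q)
Z(D(j(-2)))**3 = (-5/sqrt(-10 + (3 + 2*(-2)**2)))**3 = (-5/sqrt(-10 + (3 + 2*4)))**3 = (-5/sqrt(-10 + (3 + 8)))**3 = (-5/sqrt(-10 + 11))**3 = (-5/(sqrt(1)))**3 = (-5/1)**3 = (-5*1)**3 = (-5)**3 = -125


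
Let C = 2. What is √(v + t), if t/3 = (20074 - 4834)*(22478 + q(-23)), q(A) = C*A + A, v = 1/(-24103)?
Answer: √595210933008439217/24103 ≈ 32008.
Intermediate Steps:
v = -1/24103 ≈ -4.1489e-5
q(A) = 3*A (q(A) = 2*A + A = 3*A)
t = 1024539480 (t = 3*((20074 - 4834)*(22478 + 3*(-23))) = 3*(15240*(22478 - 69)) = 3*(15240*22409) = 3*341513160 = 1024539480)
√(v + t) = √(-1/24103 + 1024539480) = √(24694475086439/24103) = √595210933008439217/24103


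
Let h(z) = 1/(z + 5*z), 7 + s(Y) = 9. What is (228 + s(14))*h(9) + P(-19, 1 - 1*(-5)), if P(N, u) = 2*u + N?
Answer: -74/27 ≈ -2.7407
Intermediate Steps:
s(Y) = 2 (s(Y) = -7 + 9 = 2)
h(z) = 1/(6*z)
P(N, u) = N + 2*u
(228 + s(14))*h(9) + P(-19, 1 - 1*(-5)) = (228 + 2)*((⅙)/9) + (-19 + 2*(1 - 1*(-5))) = 230*((⅙)*(⅑)) + (-19 + 2*(1 + 5)) = 230*(1/54) + (-19 + 2*6) = 115/27 + (-19 + 12) = 115/27 - 7 = -74/27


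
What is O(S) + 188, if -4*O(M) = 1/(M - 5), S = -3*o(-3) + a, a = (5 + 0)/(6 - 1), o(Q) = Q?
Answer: 3759/20 ≈ 187.95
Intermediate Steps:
a = 1 (a = 5/5 = 5*(⅕) = 1)
S = 10 (S = -3*(-3) + 1 = 9 + 1 = 10)
O(M) = -1/(4*(-5 + M)) (O(M) = -1/(4*(M - 5)) = -1/(4*(-5 + M)))
O(S) + 188 = -1/(-20 + 4*10) + 188 = -1/(-20 + 40) + 188 = -1/20 + 188 = 3759/20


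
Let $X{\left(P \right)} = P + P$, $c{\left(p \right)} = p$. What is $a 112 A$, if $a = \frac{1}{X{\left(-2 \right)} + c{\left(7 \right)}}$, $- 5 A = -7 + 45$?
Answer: $- \frac{4256}{15} \approx -283.73$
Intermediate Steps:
$A = - \frac{38}{5}$ ($A = - \frac{-7 + 45}{5} = \left(- \frac{1}{5}\right) 38 = - \frac{38}{5} \approx -7.6$)
$X{\left(P \right)} = 2 P$
$a = \frac{1}{3}$ ($a = \frac{1}{2 \left(-2\right) + 7} = \frac{1}{-4 + 7} = \frac{1}{3} \approx 0.33333$)
$a 112 A = \frac{112 \left(- \frac{38}{5}\right)}{3} = \frac{1}{3} \left(- \frac{4256}{5}\right) = - \frac{4256}{15}$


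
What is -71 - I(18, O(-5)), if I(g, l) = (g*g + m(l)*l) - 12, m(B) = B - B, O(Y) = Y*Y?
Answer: -383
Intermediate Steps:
O(Y) = Y²
m(B) = 0
I(g, l) = -12 + g² (I(g, l) = (g*g + 0*l) - 12 = (g² + 0) - 12 = g² - 12 = -12 + g²)
-71 - I(18, O(-5)) = -71 - (-12 + 18²) = -71 - (-12 + 324) = -71 - 1*312 = -71 - 312 = -383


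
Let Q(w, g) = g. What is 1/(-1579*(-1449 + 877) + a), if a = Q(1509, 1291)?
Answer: 1/904479 ≈ 1.1056e-6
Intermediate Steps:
a = 1291
1/(-1579*(-1449 + 877) + a) = 1/(-1579*(-1449 + 877) + 1291) = 1/(-1579*(-572) + 1291) = 1/(903188 + 1291) = 1/904479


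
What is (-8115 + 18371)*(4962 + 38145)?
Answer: 442105392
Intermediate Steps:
(-8115 + 18371)*(4962 + 38145) = 10256*43107 = 442105392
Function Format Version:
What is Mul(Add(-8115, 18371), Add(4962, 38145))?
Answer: 442105392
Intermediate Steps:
Mul(Add(-8115, 18371), Add(4962, 38145)) = Mul(10256, 43107) = 442105392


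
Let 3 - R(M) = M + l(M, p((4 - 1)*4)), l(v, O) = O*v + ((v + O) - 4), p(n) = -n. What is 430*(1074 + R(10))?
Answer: 512990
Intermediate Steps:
l(v, O) = -4 + O + v + O*v (l(v, O) = O*v + ((O + v) - 4) = O*v + (-4 + O + v) = -4 + O + v + O*v)
R(M) = 19 + 10*M (R(M) = 3 - (M + (-4 - (4 - 1)*4 + M + (-(4 - 1)*4)*M)) = 3 - (M + (-4 - 3*4 + M + (-3*4)*M)) = 3 - (M + (-4 - 1*12 + M + (-1*12)*M)) = 3 - (M + (-4 - 12 + M - 12*M)) = 3 - (M + (-16 - 11*M)) = 3 - (-16 - 10*M) = 3 + (16 + 10*M) = 19 + 10*M)
430*(1074 + R(10)) = 430*(1074 + (19 + 10*10)) = 430*(1074 + (19 + 100)) = 430*(1074 + 119) = 430*1193 = 512990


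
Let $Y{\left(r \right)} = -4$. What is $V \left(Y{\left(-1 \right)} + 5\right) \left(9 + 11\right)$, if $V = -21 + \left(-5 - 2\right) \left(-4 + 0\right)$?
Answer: $140$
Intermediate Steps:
$V = 7$ ($V = -21 + \left(-5 - 2\right) \left(-4\right) = -21 - -28 = -21 + 28 = 7$)
$V \left(Y{\left(-1 \right)} + 5\right) \left(9 + 11\right) = 7 \left(-4 + 5\right) \left(9 + 11\right) = 7 \cdot 1 \cdot 20 = 7 \cdot 20 = 140$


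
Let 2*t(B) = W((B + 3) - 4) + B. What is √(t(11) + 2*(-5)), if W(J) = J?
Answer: √2/2 ≈ 0.70711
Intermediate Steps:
t(B) = -½ + B (t(B) = (((B + 3) - 4) + B)/2 = (((3 + B) - 4) + B)/2 = ((-1 + B) + B)/2 = (-1 + 2*B)/2 = -½ + B)
√(t(11) + 2*(-5)) = √((-½ + 11) + 2*(-5)) = √(21/2 - 10) = √(½) = √2/2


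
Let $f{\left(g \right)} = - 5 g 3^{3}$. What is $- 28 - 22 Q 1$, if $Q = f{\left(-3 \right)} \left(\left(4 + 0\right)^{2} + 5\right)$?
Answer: $5239080$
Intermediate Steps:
$f{\left(g \right)} = - 135 g$ ($f{\left(g \right)} = - 5 g 27 = - 135 g$)
$Q = 8505$ ($Q = \left(-135\right) \left(-3\right) \left(\left(4 + 0\right)^{2} + 5\right) = 405 \left(4^{2} + 5\right) = 405 \left(16 + 5\right) = 405 \cdot 21 = 8505$)
$- 28 - 22 Q 1 = - 28 \left(-22\right) 8505 \cdot 1 = - 28 \left(\left(-187110\right) 1\right) = \left(-28\right) \left(-187110\right) = 5239080$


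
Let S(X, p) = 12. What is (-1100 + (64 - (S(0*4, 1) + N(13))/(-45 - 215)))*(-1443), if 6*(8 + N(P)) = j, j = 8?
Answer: 7474592/5 ≈ 1.4949e+6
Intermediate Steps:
N(P) = -20/3 (N(P) = -8 + (1/6)*8 = -8 + 4/3 = -20/3)
(-1100 + (64 - (S(0*4, 1) + N(13))/(-45 - 215)))*(-1443) = (-1100 + (64 - (12 - 20/3)/(-45 - 215)))*(-1443) = (-1100 + (64 - 16/(3*(-260))))*(-1443) = (-1100 + (64 - 16*(-1)/(3*260)))*(-1443) = (-1100 + (64 - 1*(-4/195)))*(-1443) = (-1100 + (64 + 4/195))*(-1443) = (-1100 + 12484/195)*(-1443) = -202016/195*(-1443) = 7474592/5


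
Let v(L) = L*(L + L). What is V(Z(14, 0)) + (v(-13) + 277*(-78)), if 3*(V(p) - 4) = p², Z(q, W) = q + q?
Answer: -63008/3 ≈ -21003.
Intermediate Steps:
v(L) = 2*L² (v(L) = L*(2*L) = 2*L²)
Z(q, W) = 2*q
V(p) = 4 + p²/3
V(Z(14, 0)) + (v(-13) + 277*(-78)) = (4 + (2*14)²/3) + (2*(-13)² + 277*(-78)) = (4 + (⅓)*28²) + (2*169 - 21606) = (4 + (⅓)*784) + (338 - 21606) = (4 + 784/3) - 21268 = 796/3 - 21268 = -63008/3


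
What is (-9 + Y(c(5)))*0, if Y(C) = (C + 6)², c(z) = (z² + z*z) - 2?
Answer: 0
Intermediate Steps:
c(z) = -2 + 2*z² (c(z) = (z² + z²) - 2 = 2*z² - 2 = -2 + 2*z²)
Y(C) = (6 + C)²
(-9 + Y(c(5)))*0 = (-9 + (6 + (-2 + 2*5²))²)*0 = (-9 + (6 + (-2 + 2*25))²)*0 = (-9 + (6 + (-2 + 50))²)*0 = (-9 + (6 + 48)²)*0 = (-9 + 54²)*0 = (-9 + 2916)*0 = 2907*0 = 0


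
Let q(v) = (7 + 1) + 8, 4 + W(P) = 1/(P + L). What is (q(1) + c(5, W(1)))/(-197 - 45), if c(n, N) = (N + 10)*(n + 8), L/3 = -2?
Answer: -457/1210 ≈ -0.37769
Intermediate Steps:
L = -6 (L = 3*(-2) = -6)
W(P) = -4 + 1/(-6 + P) (W(P) = -4 + 1/(P - 6) = -4 + 1/(-6 + P))
c(n, N) = (8 + n)*(10 + N) (c(n, N) = (10 + N)*(8 + n) = (8 + n)*(10 + N))
q(v) = 16 (q(v) = 8 + 8 = 16)
(q(1) + c(5, W(1)))/(-197 - 45) = (16 + (80 + 8*((25 - 4*1)/(-6 + 1)) + 10*5 + ((25 - 4*1)/(-6 + 1))*5))/(-197 - 45) = (16 + (80 + 8*((25 - 4)/(-5)) + 50 + ((25 - 4)/(-5))*5))/(-242) = (16 + (80 + 8*(-⅕*21) + 50 - ⅕*21*5))*(-1/242) = (16 + (80 + 8*(-21/5) + 50 - 21/5*5))*(-1/242) = (16 + (80 - 168/5 + 50 - 21))*(-1/242) = (16 + 377/5)*(-1/242) = (457/5)*(-1/242) = -457/1210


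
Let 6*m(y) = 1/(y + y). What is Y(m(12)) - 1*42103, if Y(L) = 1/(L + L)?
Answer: -42031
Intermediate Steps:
m(y) = 1/(12*y) (m(y) = 1/(6*(y + y)) = 1/(6*((2*y))) = (1/(2*y))/6 = 1/(12*y))
Y(L) = 1/(2*L)
Y(m(12)) - 1*42103 = 1/(2*(((1/12)/12))) - 1*42103 = 1/(2*(((1/12)*(1/12)))) - 42103 = 1/(2*(1/144)) - 42103 = (½)*144 - 42103 = 72 - 42103 = -42031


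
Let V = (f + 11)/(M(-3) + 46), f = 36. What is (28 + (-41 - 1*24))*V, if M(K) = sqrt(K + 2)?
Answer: -79994/2117 + 1739*I/2117 ≈ -37.786 + 0.82145*I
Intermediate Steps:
M(K) = sqrt(2 + K)
V = 47*(46 - I)/2117 (V = (36 + 11)/(sqrt(2 - 3) + 46) = 47/(sqrt(-1) + 46) = 47/(I + 46) = 47/(46 + I) = 47*((46 - I)/2117) = 47*(46 - I)/2117 ≈ 1.0213 - 0.022201*I)
(28 + (-41 - 1*24))*V = (28 + (-41 - 1*24))*(2162/2117 - 47*I/2117) = (28 + (-41 - 24))*(2162/2117 - 47*I/2117) = (28 - 65)*(2162/2117 - 47*I/2117) = -37*(2162/2117 - 47*I/2117) = -79994/2117 + 1739*I/2117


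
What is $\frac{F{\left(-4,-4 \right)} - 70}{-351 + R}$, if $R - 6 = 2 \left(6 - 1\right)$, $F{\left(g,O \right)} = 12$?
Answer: $\frac{58}{335} \approx 0.17313$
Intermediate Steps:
$R = 16$ ($R = 6 + 2 \left(6 - 1\right) = 6 + 2 \cdot 5 = 6 + 10 = 16$)
$\frac{F{\left(-4,-4 \right)} - 70}{-351 + R} = \frac{12 - 70}{-351 + 16} = - \frac{58}{-335} = \left(-58\right) \left(- \frac{1}{335}\right) = \frac{58}{335}$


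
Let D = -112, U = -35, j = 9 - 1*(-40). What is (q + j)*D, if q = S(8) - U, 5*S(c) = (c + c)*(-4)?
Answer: -39872/5 ≈ -7974.4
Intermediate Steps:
S(c) = -8*c/5 (S(c) = ((c + c)*(-4))/5 = ((2*c)*(-4))/5 = (-8*c)/5 = -8*c/5)
j = 49 (j = 9 + 40 = 49)
q = 111/5 (q = -8/5*8 - 1*(-35) = -64/5 + 35 = 111/5 ≈ 22.200)
(q + j)*D = (111/5 + 49)*(-112) = (356/5)*(-112) = -39872/5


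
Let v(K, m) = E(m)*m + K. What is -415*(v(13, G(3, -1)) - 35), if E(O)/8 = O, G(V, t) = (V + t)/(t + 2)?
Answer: -4150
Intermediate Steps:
G(V, t) = (V + t)/(2 + t)
E(O) = 8*O
v(K, m) = K + 8*m² (v(K, m) = (8*m)*m + K = 8*m² + K = K + 8*m²)
-415*(v(13, G(3, -1)) - 35) = -415*((13 + 8*((3 - 1)/(2 - 1))²) - 35) = -415*((13 + 8*(2/1)²) - 35) = -415*((13 + 8*(1*2)²) - 35) = -415*((13 + 8*2²) - 35) = -415*((13 + 8*4) - 35) = -415*((13 + 32) - 35) = -415*(45 - 35) = -415*10 = -4150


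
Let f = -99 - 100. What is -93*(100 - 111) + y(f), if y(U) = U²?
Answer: 40624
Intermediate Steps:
f = -199
-93*(100 - 111) + y(f) = -93*(100 - 111) + (-199)² = -93*(-11) + 39601 = 1023 + 39601 = 40624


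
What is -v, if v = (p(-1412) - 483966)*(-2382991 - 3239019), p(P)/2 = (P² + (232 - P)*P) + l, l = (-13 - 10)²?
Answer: -6398274652760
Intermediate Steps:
l = 529 (l = (-23)² = 529)
p(P) = 1058 + 2*P² + 2*P*(232 - P) (p(P) = 2*((P² + (232 - P)*P) + 529) = 2*((P² + P*(232 - P)) + 529) = 2*(529 + P² + P*(232 - P)) = 1058 + 2*P² + 2*P*(232 - P))
v = 6398274652760 (v = ((1058 + 464*(-1412)) - 483966)*(-2382991 - 3239019) = ((1058 - 655168) - 483966)*(-5622010) = (-654110 - 483966)*(-5622010) = -1138076*(-5622010) = 6398274652760)
-v = -1*6398274652760 = -6398274652760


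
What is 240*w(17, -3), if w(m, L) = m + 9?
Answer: 6240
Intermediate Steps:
w(m, L) = 9 + m
240*w(17, -3) = 240*(9 + 17) = 240*26 = 6240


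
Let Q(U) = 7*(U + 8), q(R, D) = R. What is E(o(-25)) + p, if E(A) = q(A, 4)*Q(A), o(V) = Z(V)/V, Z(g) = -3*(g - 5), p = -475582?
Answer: -11892322/25 ≈ -4.7569e+5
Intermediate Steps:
Z(g) = 15 - 3*g (Z(g) = -3*(-5 + g) = 15 - 3*g)
Q(U) = 56 + 7*U (Q(U) = 7*(8 + U) = 56 + 7*U)
o(V) = (15 - 3*V)/V
E(A) = A*(56 + 7*A)
E(o(-25)) + p = 7*(-3 + 15/(-25))*(8 + (-3 + 15/(-25))) - 475582 = 7*(-3 + 15*(-1/25))*(8 + (-3 + 15*(-1/25))) - 475582 = 7*(-3 - ⅗)*(8 + (-3 - ⅗)) - 475582 = 7*(-18/5)*(8 - 18/5) - 475582 = 7*(-18/5)*(22/5) - 475582 = -2772/25 - 475582 = -11892322/25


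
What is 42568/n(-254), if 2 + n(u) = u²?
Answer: 21284/32257 ≈ 0.65983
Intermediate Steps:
n(u) = -2 + u²
42568/n(-254) = 42568/(-2 + (-254)²) = 42568/(-2 + 64516) = 42568/64514 = 42568*(1/64514) = 21284/32257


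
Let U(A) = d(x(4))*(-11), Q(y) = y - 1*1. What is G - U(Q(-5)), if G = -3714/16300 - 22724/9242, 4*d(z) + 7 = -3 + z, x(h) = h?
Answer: -361295236/18830575 ≈ -19.187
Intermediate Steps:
d(z) = -5/2 + z/4 (d(z) = -7/4 + (-3 + z)/4 = -7/4 + (-¾ + z/4) = -5/2 + z/4)
Q(y) = -1 + y (Q(y) = y - 1 = -1 + y)
U(A) = 33/2 (U(A) = (-5/2 + (¼)*4)*(-11) = (-5/2 + 1)*(-11) = -3/2*(-11) = 33/2)
G = -101181497/37661150 (G = -3714*1/16300 - 22724*1/9242 = -1857/8150 - 11362/4621 = -101181497/37661150 ≈ -2.6866)
G - U(Q(-5)) = -101181497/37661150 - 1*33/2 = -101181497/37661150 - 33/2 = -361295236/18830575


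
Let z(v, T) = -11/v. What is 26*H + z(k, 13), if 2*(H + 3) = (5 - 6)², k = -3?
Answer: -184/3 ≈ -61.333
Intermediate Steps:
H = -5/2 (H = -3 + (5 - 6)²/2 = -3 + (½)*(-1)² = -3 + (½)*1 = -3 + ½ = -5/2 ≈ -2.5000)
26*H + z(k, 13) = 26*(-5/2) - 11/(-3) = -65 - 11*(-⅓) = -65 + 11/3 = -184/3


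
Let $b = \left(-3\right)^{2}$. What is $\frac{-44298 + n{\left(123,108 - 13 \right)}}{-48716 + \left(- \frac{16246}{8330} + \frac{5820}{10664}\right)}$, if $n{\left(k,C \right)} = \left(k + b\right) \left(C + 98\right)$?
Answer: $\frac{208997417580}{540952701083} \approx 0.38635$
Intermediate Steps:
$b = 9$
$n{\left(k,C \right)} = \left(9 + k\right) \left(98 + C\right)$ ($n{\left(k,C \right)} = \left(k + 9\right) \left(C + 98\right) = \left(9 + k\right) \left(98 + C\right)$)
$\frac{-44298 + n{\left(123,108 - 13 \right)}}{-48716 + \left(- \frac{16246}{8330} + \frac{5820}{10664}\right)} = \frac{-44298 + \left(882 + 9 \left(108 - 13\right) + 98 \cdot 123 + \left(108 - 13\right) 123\right)}{-48716 + \left(- \frac{16246}{8330} + \frac{5820}{10664}\right)} = \frac{-44298 + \left(882 + 9 \left(108 - 13\right) + 12054 + \left(108 - 13\right) 123\right)}{-48716 + \left(\left(-16246\right) \frac{1}{8330} + 5820 \cdot \frac{1}{10664}\right)} = \frac{-44298 + \left(882 + 9 \cdot 95 + 12054 + 95 \cdot 123\right)}{-48716 + \left(- \frac{8123}{4165} + \frac{1455}{2666}\right)} = \frac{-44298 + \left(882 + 855 + 12054 + 11685\right)}{-48716 - \frac{15595843}{11103890}} = \frac{-44298 + 25476}{- \frac{540952701083}{11103890}} = \left(-18822\right) \left(- \frac{11103890}{540952701083}\right) = \frac{208997417580}{540952701083}$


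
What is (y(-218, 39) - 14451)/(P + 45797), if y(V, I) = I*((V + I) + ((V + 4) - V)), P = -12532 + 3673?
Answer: -10638/18469 ≈ -0.57599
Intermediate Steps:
P = -8859
y(V, I) = I*(4 + I + V) (y(V, I) = I*((I + V) + ((4 + V) - V)) = I*((I + V) + 4) = I*(4 + I + V))
(y(-218, 39) - 14451)/(P + 45797) = (39*(4 + 39 - 218) - 14451)/(-8859 + 45797) = (39*(-175) - 14451)/36938 = (-6825 - 14451)*(1/36938) = -21276*1/36938 = -10638/18469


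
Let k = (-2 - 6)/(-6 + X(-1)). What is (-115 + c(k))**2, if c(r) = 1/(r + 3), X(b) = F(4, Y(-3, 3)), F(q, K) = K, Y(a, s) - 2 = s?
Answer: 1597696/121 ≈ 13204.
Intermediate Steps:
Y(a, s) = 2 + s
X(b) = 5 (X(b) = 2 + 3 = 5)
k = 8 (k = (-2 - 6)/(-6 + 5) = -8/(-1) = -8*(-1) = 8)
c(r) = 1/(3 + r)
(-115 + c(k))**2 = (-115 + 1/(3 + 8))**2 = (-115 + 1/11)**2 = (-1264/11)**2 = 1597696/121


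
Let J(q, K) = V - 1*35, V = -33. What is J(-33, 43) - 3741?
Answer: -3809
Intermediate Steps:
J(q, K) = -68 (J(q, K) = -33 - 1*35 = -33 - 35 = -68)
J(-33, 43) - 3741 = -68 - 3741 = -3809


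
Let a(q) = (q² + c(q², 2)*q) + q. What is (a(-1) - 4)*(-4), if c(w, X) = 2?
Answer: 24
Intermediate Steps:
a(q) = q² + 3*q (a(q) = (q² + 2*q) + q = q² + 3*q)
(a(-1) - 4)*(-4) = (-(3 - 1) - 4)*(-4) = (-1*2 - 4)*(-4) = (-2 - 4)*(-4) = -6*(-4) = 24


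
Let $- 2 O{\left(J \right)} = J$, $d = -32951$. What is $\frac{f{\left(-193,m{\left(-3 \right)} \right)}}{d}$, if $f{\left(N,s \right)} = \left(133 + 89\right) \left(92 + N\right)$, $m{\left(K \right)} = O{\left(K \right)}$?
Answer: $\frac{22422}{32951} \approx 0.68046$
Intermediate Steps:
$O{\left(J \right)} = - \frac{J}{2}$
$m{\left(K \right)} = - \frac{K}{2}$
$f{\left(N,s \right)} = 20424 + 222 N$ ($f{\left(N,s \right)} = 222 \left(92 + N\right) = 20424 + 222 N$)
$\frac{f{\left(-193,m{\left(-3 \right)} \right)}}{d} = \frac{20424 + 222 \left(-193\right)}{-32951} = \left(20424 - 42846\right) \left(- \frac{1}{32951}\right) = \left(-22422\right) \left(- \frac{1}{32951}\right) = \frac{22422}{32951}$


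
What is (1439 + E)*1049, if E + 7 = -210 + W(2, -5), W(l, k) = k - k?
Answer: 1281878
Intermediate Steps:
W(l, k) = 0
E = -217 (E = -7 + (-210 + 0) = -7 - 210 = -217)
(1439 + E)*1049 = (1439 - 217)*1049 = 1222*1049 = 1281878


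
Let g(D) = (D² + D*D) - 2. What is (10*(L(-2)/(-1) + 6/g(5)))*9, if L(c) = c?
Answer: 765/4 ≈ 191.25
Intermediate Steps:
g(D) = -2 + 2*D² (g(D) = (D² + D²) - 2 = 2*D² - 2 = -2 + 2*D²)
(10*(L(-2)/(-1) + 6/g(5)))*9 = (10*(-2/(-1) + 6/(-2 + 2*5²)))*9 = (10*(-2*(-1) + 6/(-2 + 2*25)))*9 = (10*(2 + 6/(-2 + 50)))*9 = (10*(2 + 6/48))*9 = (10*(2 + 6*(1/48)))*9 = (10*(2 + ⅛))*9 = (10*(17/8))*9 = (85/4)*9 = 765/4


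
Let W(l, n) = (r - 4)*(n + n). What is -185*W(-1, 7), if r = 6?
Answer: -5180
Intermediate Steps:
W(l, n) = 4*n (W(l, n) = (6 - 4)*(n + n) = 2*(2*n) = 4*n)
-185*W(-1, 7) = -740*7 = -185*28 = -5180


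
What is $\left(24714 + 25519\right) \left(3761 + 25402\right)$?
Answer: $1464944979$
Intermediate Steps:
$\left(24714 + 25519\right) \left(3761 + 25402\right) = 50233 \cdot 29163 = 1464944979$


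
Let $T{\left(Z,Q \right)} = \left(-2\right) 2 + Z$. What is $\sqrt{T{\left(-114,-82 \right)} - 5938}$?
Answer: $2 i \sqrt{1514} \approx 77.82 i$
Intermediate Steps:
$T{\left(Z,Q \right)} = -4 + Z$
$\sqrt{T{\left(-114,-82 \right)} - 5938} = \sqrt{\left(-4 - 114\right) - 5938} = \sqrt{-118 - 5938} = \sqrt{-6056} = 2 i \sqrt{1514}$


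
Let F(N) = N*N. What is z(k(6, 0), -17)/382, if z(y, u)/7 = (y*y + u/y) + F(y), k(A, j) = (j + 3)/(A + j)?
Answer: -469/764 ≈ -0.61387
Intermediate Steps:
F(N) = N²
k(A, j) = (3 + j)/(A + j)
z(y, u) = 14*y² + 7*u/y (z(y, u) = 7*((y*y + u/y) + y²) = 7*((y² + u/y) + y²) = 7*(2*y² + u/y) = 14*y² + 7*u/y)
z(k(6, 0), -17)/382 = (7*(-17 + 2*((3 + 0)/(6 + 0))³)/(((3 + 0)/(6 + 0))))/382 = (7*(-17 + 2*(3/6)³)/((3/6)))*(1/382) = (7*(-17 + 2*((⅙)*3)³)/(((⅙)*3)))*(1/382) = (7*(-17 + 2*(½)³)/(½))*(1/382) = (7*2*(-17 + 2*(⅛)))*(1/382) = (7*2*(-17 + ¼))*(1/382) = (7*2*(-67/4))*(1/382) = -469/2*1/382 = -469/764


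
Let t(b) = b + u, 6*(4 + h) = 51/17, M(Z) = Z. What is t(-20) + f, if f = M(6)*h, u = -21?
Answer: -62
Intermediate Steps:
h = -7/2 (h = -4 + (51/17)/6 = -4 + (51*(1/17))/6 = -4 + (⅙)*3 = -4 + ½ = -7/2 ≈ -3.5000)
t(b) = -21 + b (t(b) = b - 21 = -21 + b)
f = -21 (f = 6*(-7/2) = -21)
t(-20) + f = (-21 - 20) - 21 = -41 - 21 = -62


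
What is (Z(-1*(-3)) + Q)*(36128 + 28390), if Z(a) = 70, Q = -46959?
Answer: -3025184502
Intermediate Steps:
(Z(-1*(-3)) + Q)*(36128 + 28390) = (70 - 46959)*(36128 + 28390) = -46889*64518 = -3025184502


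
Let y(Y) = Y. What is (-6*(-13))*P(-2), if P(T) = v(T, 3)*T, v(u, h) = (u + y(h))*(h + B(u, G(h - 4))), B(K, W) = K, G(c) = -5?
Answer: -156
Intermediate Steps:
v(u, h) = (h + u)² (v(u, h) = (u + h)*(h + u) = (h + u)*(h + u) = (h + u)²)
P(T) = T*(9 + T² + 6*T) (P(T) = (3² + T² + 2*3*T)*T = (9 + T² + 6*T)*T = T*(9 + T² + 6*T))
(-6*(-13))*P(-2) = (-6*(-13))*(-2*(9 + (-2)² + 6*(-2))) = 78*(-2*(9 + 4 - 12)) = 78*(-2*1) = 78*(-2) = -156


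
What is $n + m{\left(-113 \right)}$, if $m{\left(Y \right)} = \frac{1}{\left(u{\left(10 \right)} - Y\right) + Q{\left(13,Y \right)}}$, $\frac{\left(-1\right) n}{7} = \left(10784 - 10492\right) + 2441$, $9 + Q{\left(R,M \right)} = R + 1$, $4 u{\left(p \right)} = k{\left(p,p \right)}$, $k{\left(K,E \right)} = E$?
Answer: $- \frac{4610569}{241} \approx -19131.0$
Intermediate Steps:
$u{\left(p \right)} = \frac{p}{4}$
$Q{\left(R,M \right)} = -8 + R$ ($Q{\left(R,M \right)} = -9 + \left(R + 1\right) = -9 + \left(1 + R\right) = -8 + R$)
$n = -19131$ ($n = - 7 \left(\left(10784 - 10492\right) + 2441\right) = - 7 \left(292 + 2441\right) = \left(-7\right) 2733 = -19131$)
$m{\left(Y \right)} = \frac{1}{\frac{15}{2} - Y}$ ($m{\left(Y \right)} = \frac{1}{\left(\frac{1}{4} \cdot 10 - Y\right) + \left(-8 + 13\right)} = \frac{1}{\left(\frac{5}{2} - Y\right) + 5} = \frac{1}{\frac{15}{2} - Y}$)
$n + m{\left(-113 \right)} = -19131 - \frac{2}{-15 + 2 \left(-113\right)} = -19131 - \frac{2}{-15 - 226} = -19131 - \frac{2}{-241} = -19131 - - \frac{2}{241} = -19131 + \frac{2}{241} = - \frac{4610569}{241}$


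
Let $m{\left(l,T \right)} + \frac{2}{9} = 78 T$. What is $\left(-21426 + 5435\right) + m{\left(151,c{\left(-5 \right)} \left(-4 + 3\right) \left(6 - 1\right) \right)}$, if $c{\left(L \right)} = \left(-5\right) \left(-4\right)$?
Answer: $- \frac{214121}{9} \approx -23791.0$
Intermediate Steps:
$c{\left(L \right)} = 20$
$m{\left(l,T \right)} = - \frac{2}{9} + 78 T$
$\left(-21426 + 5435\right) + m{\left(151,c{\left(-5 \right)} \left(-4 + 3\right) \left(6 - 1\right) \right)} = \left(-21426 + 5435\right) + \left(- \frac{2}{9} + 78 \cdot 20 \left(-4 + 3\right) \left(6 - 1\right)\right) = -15991 + \left(- \frac{2}{9} + 78 \cdot 20 \left(\left(-1\right) 5\right)\right) = -15991 + \left(- \frac{2}{9} + 78 \cdot 20 \left(-5\right)\right) = -15991 + \left(- \frac{2}{9} + 78 \left(-100\right)\right) = -15991 - \frac{70202}{9} = - \frac{214121}{9}$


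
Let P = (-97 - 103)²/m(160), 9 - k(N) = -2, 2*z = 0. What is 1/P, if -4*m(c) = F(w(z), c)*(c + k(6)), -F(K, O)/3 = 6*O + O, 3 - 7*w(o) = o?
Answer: 3591/1000 ≈ 3.5910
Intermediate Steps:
z = 0 (z = (½)*0 = 0)
k(N) = 11 (k(N) = 9 - 1*(-2) = 9 + 2 = 11)
w(o) = 3/7 - o/7
F(K, O) = -21*O (F(K, O) = -3*(6*O + O) = -21*O)
m(c) = 21*c*(11 + c)/4 (m(c) = -(-21*c)*(c + 11)/4 = -(-21*c)*(11 + c)/4 = -(-21)*c*(11 + c)/4 = 21*c*(11 + c)/4)
P = 1000/3591 (P = (-97 - 103)²/(((21/4)*160*(11 + 160))) = (-200)²/(((21/4)*160*171)) = 40000/143640 = 40000*(1/143640) = 1000/3591 ≈ 0.27847)
1/P = 1/(1000/3591) = 3591/1000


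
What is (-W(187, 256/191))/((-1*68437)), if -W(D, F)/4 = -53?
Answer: 212/68437 ≈ 0.0030977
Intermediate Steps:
W(D, F) = 212 (W(D, F) = -4*(-53) = 212)
(-W(187, 256/191))/((-1*68437)) = (-1*212)/((-1*68437)) = -212/(-68437) = -212*(-1/68437) = 212/68437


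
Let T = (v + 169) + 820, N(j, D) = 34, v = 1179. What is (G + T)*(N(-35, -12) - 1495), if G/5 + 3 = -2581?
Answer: 15708672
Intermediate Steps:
T = 2168 (T = (1179 + 169) + 820 = 1348 + 820 = 2168)
G = -12920 (G = -15 + 5*(-2581) = -15 - 12905 = -12920)
(G + T)*(N(-35, -12) - 1495) = (-12920 + 2168)*(34 - 1495) = -10752*(-1461) = 15708672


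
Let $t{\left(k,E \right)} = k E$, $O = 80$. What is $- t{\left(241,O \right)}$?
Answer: $-19280$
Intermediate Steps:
$t{\left(k,E \right)} = E k$
$- t{\left(241,O \right)} = - 80 \cdot 241 = \left(-1\right) 19280 = -19280$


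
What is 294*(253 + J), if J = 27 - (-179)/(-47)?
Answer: 3816414/47 ≈ 81200.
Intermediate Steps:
J = 1090/47 (J = 27 - (-179)*(-1)/47 = 27 - 1*179/47 = 27 - 179/47 = 1090/47 ≈ 23.191)
294*(253 + J) = 294*(253 + 1090/47) = 294*(12981/47) = 3816414/47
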